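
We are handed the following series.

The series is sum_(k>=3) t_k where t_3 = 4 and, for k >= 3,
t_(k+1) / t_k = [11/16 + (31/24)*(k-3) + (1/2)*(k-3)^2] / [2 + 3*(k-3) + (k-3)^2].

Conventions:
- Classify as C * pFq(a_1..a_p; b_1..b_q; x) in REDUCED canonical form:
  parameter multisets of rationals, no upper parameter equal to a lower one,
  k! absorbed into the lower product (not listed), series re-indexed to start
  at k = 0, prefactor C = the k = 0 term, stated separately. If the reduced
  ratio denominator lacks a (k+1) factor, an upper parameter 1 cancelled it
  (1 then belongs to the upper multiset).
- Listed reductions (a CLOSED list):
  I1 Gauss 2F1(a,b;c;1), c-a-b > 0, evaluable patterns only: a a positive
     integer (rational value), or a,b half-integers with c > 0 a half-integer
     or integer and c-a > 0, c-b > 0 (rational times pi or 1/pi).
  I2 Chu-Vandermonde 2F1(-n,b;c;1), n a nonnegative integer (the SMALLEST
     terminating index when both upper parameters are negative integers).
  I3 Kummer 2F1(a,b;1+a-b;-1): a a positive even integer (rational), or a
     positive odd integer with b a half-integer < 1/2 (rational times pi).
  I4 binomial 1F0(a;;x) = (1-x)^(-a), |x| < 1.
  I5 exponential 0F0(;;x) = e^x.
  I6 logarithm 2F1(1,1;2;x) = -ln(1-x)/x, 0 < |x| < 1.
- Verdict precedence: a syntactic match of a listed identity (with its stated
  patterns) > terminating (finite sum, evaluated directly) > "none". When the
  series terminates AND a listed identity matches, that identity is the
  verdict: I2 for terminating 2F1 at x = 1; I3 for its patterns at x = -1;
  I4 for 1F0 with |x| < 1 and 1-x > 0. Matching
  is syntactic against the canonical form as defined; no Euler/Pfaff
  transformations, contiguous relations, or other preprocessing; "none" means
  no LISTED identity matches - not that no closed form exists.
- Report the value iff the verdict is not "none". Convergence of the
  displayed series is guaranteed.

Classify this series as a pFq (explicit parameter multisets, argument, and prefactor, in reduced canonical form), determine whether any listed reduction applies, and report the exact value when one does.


The series (x = 1/2) is 2F1: upper {3/4, 11/6}, lower {2}, prefactor 4. Verdict: none (x = 1/2): each listed identity misses the multisets {3/4, 11/6} ; {2}.

The tell: with t_0 = 4, roots of the ratio polynomials (prefactor 4) are the negated parameters.
Adjacent-term ratio: r(k) = (1/2) * (k+3/4) (k+11/6) / [(k+2) (k+1)] - rational in k. x = (1/2); t_0 = 4; negate the roots.


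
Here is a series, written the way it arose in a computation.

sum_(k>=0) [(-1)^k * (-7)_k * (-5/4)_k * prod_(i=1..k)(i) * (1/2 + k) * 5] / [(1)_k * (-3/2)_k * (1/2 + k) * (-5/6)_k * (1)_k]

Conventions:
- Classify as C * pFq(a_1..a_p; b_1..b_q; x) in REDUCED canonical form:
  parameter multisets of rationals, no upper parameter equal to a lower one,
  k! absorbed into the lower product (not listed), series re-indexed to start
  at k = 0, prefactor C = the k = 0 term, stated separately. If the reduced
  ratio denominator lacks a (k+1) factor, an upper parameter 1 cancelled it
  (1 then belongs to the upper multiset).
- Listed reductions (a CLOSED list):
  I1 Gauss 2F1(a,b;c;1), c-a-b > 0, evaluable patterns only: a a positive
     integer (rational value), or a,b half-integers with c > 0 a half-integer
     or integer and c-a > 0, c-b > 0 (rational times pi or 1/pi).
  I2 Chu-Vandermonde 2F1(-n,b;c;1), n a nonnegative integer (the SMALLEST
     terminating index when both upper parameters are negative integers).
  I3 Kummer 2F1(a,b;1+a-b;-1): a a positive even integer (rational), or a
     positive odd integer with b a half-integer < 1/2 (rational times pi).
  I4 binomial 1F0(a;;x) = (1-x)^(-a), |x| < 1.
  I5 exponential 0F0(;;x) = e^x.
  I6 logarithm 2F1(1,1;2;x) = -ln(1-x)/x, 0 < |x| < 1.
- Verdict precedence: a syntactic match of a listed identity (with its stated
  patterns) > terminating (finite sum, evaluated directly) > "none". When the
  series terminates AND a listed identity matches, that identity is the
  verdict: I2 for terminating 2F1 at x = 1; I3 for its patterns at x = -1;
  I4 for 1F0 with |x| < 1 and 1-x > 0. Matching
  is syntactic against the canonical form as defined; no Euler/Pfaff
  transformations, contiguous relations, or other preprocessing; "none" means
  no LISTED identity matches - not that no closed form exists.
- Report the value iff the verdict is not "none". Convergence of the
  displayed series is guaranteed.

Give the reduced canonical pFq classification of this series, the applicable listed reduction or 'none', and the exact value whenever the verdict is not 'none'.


At argument -1: a 2F2 with upper {-7, -5/4}, lower {-3/2, -5/6}, scaled by C = 5. Verdict: terminating - upper parameter -7 makes this a finite sum (last index 7), evaluated exactly. Hence: -4135296/2821.

Key step: t_0 being 5, the parameter 1 appears in both the upper and lower lists and cancels (alongside the other common factor).
Term ratio: r(k) = (-1) * (k-7) (k-5/4) / [(k-3/2) (k-5/6) (k+1)] - rational in k. x = (-1); t_0 = 5; negate the roots.


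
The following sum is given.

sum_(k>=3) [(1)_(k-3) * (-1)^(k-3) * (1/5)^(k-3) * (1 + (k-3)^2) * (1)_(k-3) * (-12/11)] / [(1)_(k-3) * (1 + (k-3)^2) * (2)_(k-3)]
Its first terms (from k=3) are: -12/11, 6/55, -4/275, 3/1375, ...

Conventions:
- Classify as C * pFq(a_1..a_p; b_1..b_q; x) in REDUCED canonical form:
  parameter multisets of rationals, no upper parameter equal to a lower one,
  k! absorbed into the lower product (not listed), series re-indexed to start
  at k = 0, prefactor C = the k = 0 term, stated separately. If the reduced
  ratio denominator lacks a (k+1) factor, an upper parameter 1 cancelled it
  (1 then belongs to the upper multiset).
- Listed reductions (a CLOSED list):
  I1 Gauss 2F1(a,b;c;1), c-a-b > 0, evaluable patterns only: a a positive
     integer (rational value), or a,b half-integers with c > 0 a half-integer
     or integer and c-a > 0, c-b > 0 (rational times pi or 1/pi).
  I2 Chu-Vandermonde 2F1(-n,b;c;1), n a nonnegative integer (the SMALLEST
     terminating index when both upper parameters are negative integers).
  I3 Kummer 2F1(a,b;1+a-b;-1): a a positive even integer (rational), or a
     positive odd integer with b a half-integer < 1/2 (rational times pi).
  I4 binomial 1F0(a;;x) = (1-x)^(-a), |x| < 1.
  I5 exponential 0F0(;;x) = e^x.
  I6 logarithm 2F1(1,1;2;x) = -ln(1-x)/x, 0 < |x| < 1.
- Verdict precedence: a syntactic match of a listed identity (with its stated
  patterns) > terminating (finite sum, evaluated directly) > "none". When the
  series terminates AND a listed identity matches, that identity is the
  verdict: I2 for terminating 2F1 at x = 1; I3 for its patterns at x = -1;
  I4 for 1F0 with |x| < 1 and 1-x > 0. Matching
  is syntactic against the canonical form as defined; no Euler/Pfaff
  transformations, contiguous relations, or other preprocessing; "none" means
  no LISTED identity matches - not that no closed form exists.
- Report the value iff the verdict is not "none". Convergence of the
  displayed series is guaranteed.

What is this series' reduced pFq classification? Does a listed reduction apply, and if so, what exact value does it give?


Classification (C = -12/11): 2F1 with upper {1, 1}, lower {2}, argument x = -1/5. Verdict: logarithm (I6) fires (the logarithm: parameters (1,1;2), x = -1/5). Value: (-60/11) * ln(6/5).

Structural cue: t_0 = -12/11 here, and the (-1)^k factor (C = -12/11) folds into the argument's sign.
Term ratio: r(k) = (-1/5) * (k+1) (k+1) / [(k+2) (k+1)] ; factor over Q: parameters, x = (-1/5), and C = -12/11.


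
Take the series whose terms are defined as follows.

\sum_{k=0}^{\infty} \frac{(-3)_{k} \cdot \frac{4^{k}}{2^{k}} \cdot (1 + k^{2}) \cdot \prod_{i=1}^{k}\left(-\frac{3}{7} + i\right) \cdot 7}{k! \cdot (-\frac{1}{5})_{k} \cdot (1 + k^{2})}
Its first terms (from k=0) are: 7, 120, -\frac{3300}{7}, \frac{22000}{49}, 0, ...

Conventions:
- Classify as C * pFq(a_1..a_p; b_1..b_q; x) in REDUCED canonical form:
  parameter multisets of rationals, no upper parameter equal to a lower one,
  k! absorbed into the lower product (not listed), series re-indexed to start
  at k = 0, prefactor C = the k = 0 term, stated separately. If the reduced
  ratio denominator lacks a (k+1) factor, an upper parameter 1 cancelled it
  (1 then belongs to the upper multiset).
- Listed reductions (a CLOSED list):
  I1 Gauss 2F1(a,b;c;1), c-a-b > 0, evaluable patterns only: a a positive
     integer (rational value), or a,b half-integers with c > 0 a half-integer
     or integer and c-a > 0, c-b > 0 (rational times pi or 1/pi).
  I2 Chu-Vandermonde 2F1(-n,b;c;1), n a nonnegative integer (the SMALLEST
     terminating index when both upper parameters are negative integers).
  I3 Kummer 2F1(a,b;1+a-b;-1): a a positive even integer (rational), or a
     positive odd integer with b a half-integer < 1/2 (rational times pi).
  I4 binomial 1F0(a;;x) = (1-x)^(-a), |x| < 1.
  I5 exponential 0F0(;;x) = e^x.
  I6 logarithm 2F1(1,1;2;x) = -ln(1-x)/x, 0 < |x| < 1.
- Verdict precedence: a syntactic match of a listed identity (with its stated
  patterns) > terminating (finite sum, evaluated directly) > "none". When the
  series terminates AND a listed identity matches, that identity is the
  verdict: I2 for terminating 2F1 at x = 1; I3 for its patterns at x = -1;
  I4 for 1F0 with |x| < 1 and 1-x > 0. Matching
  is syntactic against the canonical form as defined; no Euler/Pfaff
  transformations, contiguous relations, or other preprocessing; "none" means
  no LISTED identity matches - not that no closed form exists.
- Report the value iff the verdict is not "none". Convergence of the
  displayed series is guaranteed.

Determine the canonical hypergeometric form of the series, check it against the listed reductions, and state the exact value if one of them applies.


With C = 7: the canonical form is 2F1(-3, \frac{4}{7}; -\frac{1}{5}; 2). Verdict: terminating (-3 upstairs). 4 nonzero terms in all; added directly. Exact value: \frac{5123}{49}.

Key step: x = 2 and striking the common factor k^2 + 1 reduces the term (C = 7, x = 2).
Adjacent-term ratio: r(k) = 2 * (k-3) (k+\frac{4}{7}) / [(k-\frac{1}{5}) (k+1)] - rational; roots negated = parameters, x = 2, C = 7.


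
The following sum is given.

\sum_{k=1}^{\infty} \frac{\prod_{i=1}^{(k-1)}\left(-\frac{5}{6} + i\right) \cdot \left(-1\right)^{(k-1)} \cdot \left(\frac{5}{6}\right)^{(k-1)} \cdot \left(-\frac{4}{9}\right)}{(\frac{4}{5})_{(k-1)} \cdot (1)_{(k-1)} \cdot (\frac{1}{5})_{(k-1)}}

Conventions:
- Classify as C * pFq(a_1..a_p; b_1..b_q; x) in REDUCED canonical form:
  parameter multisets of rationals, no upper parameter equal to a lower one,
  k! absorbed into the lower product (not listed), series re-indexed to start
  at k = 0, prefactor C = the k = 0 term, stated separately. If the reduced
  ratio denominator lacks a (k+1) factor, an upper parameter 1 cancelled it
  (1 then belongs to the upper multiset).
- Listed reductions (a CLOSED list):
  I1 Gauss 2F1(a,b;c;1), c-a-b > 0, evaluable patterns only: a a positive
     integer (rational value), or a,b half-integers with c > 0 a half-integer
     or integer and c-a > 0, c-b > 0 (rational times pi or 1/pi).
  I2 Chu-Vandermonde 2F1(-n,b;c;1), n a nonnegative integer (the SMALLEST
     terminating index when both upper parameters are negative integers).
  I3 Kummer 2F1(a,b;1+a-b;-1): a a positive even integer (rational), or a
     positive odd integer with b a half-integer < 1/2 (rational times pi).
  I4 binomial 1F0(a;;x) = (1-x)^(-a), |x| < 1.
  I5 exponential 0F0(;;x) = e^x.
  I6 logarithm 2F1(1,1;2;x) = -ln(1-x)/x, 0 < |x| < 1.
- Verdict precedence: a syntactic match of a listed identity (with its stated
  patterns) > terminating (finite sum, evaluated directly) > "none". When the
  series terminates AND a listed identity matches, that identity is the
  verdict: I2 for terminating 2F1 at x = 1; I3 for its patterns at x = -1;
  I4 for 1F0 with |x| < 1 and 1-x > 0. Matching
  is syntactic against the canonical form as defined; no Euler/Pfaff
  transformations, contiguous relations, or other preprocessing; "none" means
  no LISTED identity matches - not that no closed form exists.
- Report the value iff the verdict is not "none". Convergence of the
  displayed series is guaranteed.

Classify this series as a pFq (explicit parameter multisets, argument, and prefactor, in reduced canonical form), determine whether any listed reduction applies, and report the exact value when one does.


With C = -\frac{4}{9}: the canonical form is 1F2(\frac{1}{6}; \frac{1}{5}, \frac{4}{5}; -\frac{5}{6}). Verdict: none here - no I1-I6 shape fits x = -\frac{5}{6} with lower {\frac{1}{5}, \frac{4}{5}}.

Key observation: t_0 = -\frac{4}{9} here, and (1)_k (C = -4/9) is k! itself.
Consecutive-term ratio: r(k) = -\frac{5}{6} * (k+\frac{1}{6}) / [(k+\frac{1}{5}) (k+\frac{4}{5}) (k+1)] - rational in k, leading ratio -\frac{5}{6}; with t_0 = -\frac{4}{9}, classification follows.


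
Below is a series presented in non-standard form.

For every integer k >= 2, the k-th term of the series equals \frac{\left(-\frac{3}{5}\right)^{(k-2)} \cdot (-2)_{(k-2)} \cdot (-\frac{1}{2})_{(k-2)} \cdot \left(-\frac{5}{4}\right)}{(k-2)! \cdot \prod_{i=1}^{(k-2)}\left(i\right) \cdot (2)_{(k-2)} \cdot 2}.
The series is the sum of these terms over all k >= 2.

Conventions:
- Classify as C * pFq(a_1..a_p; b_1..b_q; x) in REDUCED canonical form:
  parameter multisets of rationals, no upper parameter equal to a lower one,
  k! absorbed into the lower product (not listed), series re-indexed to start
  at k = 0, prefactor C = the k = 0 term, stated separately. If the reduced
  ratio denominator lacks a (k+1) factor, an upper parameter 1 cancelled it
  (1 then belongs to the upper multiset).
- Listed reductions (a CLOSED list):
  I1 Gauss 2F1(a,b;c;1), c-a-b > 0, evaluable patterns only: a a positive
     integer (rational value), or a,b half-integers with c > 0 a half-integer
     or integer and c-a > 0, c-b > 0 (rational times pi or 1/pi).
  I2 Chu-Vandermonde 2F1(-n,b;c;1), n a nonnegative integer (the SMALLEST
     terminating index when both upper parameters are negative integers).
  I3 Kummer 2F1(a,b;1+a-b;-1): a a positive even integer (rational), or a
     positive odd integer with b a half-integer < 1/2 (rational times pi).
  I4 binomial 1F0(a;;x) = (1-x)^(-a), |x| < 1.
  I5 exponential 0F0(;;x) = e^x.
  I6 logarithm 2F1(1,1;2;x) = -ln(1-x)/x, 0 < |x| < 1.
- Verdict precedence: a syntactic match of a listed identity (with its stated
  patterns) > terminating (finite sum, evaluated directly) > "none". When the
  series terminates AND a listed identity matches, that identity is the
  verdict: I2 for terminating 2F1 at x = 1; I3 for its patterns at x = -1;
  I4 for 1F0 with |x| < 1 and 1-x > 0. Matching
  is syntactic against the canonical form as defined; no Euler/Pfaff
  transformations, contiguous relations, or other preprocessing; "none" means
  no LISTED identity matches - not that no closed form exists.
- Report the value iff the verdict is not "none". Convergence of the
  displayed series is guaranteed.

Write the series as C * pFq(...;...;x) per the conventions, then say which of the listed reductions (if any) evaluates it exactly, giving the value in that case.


Prefactor -\frac{5}{8}, argument -\frac{3}{5}: 2F2 with upper {-2, -\frac{1}{2}} over lower {1, 2}. Verdict: terminating. (-2)_k vanishes past k = 2, leaving a 3-term sum, computed directly. Exact value: -\frac{277}{640}.

Key step: x = -\frac{3}{5} and the denominator's factorial ratio (C = -5/8, x = -3/5) is a lower Pochhammer.
Term ratio: r(k) = -\frac{3}{5} * (k-2) (k-\frac{1}{2}) / [(k+1) (k+2) (k+1)] - rational; roots negated = parameters, x = -\frac{3}{5}, C = -\frac{5}{8}.


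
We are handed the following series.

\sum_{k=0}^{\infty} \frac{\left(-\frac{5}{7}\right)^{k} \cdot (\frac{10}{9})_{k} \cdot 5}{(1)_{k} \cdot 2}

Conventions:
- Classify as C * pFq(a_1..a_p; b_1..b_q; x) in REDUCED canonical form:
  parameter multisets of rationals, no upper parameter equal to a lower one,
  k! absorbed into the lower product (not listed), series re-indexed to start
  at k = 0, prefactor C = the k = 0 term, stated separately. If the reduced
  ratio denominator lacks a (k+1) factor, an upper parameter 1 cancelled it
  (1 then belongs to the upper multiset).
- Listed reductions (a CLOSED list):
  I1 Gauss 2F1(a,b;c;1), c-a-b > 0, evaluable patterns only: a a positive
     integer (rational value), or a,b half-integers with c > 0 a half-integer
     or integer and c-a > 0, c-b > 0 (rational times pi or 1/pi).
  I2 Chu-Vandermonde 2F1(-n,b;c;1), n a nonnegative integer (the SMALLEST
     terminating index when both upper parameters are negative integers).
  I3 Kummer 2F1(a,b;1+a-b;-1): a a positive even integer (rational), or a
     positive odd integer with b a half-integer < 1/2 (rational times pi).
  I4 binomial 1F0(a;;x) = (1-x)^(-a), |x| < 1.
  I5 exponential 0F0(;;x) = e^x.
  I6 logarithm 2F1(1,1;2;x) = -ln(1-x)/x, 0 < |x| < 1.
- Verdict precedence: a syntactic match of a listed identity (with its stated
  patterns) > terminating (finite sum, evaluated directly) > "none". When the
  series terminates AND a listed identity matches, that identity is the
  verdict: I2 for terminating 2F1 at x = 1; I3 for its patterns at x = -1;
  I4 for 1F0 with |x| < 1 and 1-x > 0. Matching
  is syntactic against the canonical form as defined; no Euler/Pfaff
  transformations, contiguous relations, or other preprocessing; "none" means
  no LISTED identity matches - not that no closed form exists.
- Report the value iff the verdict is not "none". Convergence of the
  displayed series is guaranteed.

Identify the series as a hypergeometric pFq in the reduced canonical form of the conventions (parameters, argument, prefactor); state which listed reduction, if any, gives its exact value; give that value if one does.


Classification (C = \frac{5}{2}): 1F0 with upper {\frac{10}{9}}, lower {-}, argument x = -\frac{5}{7}. Verdict: the I4 binomial reduction fires (the 1F0 binomial series: exponent -10/9, x = -\frac{5}{7}). Value: \frac{5}{2} \cdot \left(\frac{12}{7}\right)^{-\frac{10}{9}}.

Structural cue: with t_0 = \frac{5}{2}, (1)_k (prefactor 5/2) is k! itself.
Ratio: r(k) = -\frac{5}{7} * (k+\frac{10}{9}) / [(k+1)] - rational; roots negated = parameters, x = -\frac{5}{7}, C = \frac{5}{2}.


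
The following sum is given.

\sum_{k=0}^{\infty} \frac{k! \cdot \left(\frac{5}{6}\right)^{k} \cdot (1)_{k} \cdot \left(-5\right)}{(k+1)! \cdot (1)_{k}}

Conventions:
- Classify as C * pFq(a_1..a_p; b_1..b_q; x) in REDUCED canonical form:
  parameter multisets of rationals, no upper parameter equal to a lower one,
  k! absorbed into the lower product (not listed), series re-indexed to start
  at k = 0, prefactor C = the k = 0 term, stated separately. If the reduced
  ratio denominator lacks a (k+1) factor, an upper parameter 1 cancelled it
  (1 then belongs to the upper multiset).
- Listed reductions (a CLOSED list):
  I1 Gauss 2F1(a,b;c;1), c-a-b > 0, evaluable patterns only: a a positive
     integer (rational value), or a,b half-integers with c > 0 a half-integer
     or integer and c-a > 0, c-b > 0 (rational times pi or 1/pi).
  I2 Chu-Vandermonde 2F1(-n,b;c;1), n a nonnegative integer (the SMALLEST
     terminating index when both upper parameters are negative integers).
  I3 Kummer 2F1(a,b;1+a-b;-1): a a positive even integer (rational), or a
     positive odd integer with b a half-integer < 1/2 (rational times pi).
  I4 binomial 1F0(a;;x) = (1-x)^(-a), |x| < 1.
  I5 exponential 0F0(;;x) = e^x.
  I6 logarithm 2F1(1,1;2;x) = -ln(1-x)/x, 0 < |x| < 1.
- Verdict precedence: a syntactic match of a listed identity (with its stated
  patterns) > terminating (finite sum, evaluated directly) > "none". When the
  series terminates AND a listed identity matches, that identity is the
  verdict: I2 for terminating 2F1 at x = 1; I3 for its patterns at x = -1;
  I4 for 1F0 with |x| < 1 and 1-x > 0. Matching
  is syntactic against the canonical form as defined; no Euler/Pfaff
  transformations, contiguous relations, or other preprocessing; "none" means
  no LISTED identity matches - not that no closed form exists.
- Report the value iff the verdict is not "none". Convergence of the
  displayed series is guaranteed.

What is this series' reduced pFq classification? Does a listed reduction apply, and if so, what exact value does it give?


This is -5 * 2F1(1, 1; 2; \frac{5}{6}) in reduced canonical form. Verdict (x = \frac{5}{6}): the logarithmic series (I6) applies (the logarithm: parameters (1,1;2), x = \frac{5}{6}). Its exact value is 6 \cdot \ln\left(\frac{1}{6}\right).

First insight: t_0 = -5 here, and the denominator's factorial ratio (C = -5) is a lower Pochhammer.
Ratio: r(k) = \frac{5}{6} * (k+1) (k+1) / [(k+2) (k+1)] - rational in k. x = \frac{5}{6}; t_0 = -5; negate the roots.


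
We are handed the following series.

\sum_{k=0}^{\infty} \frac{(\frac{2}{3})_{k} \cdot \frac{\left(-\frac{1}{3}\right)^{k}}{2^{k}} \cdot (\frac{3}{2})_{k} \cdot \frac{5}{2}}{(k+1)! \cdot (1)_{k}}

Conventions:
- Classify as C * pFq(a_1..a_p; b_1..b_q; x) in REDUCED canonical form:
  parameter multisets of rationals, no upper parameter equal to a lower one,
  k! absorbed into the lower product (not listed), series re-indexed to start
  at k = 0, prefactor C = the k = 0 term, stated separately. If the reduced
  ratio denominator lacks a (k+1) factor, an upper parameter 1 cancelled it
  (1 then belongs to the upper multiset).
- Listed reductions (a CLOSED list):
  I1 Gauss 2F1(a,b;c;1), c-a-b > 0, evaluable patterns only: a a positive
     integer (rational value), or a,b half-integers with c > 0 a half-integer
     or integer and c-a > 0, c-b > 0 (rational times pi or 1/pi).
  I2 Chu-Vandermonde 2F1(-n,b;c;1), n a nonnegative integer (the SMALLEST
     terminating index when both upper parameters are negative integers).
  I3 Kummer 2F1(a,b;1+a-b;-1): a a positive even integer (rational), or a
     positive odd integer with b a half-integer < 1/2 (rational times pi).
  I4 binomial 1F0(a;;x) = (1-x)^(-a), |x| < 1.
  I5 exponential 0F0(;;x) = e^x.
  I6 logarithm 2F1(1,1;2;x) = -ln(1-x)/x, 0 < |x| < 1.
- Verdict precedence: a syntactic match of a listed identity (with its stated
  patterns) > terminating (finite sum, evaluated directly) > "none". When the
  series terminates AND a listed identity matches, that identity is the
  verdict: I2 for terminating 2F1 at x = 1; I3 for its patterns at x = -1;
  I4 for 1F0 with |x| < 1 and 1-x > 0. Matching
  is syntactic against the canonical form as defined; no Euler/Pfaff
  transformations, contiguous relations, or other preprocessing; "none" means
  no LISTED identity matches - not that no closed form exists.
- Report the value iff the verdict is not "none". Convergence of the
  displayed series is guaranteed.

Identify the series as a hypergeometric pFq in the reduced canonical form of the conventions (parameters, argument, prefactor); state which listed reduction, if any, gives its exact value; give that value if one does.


Classification (C = \frac{5}{2}): 2F1 with upper {\frac{2}{3}, \frac{3}{2}}, lower {2}, argument x = -\frac{1}{6}. Verdict: none. No listed pattern accepts 2F1(\frac{2}{3}, \frac{3}{2}; 2; -\frac{1}{6}).

First insight: with t_0 = \frac{5}{2}, the two k-th powers (C = 5/2) combine into one argument.
Term ratio: r(k) = -\frac{1}{6} * (k+\frac{2}{3}) (k+\frac{3}{2}) / [(k+2) (k+1)] - rational; roots negated = parameters, x = -\frac{1}{6}, C = \frac{5}{2}.


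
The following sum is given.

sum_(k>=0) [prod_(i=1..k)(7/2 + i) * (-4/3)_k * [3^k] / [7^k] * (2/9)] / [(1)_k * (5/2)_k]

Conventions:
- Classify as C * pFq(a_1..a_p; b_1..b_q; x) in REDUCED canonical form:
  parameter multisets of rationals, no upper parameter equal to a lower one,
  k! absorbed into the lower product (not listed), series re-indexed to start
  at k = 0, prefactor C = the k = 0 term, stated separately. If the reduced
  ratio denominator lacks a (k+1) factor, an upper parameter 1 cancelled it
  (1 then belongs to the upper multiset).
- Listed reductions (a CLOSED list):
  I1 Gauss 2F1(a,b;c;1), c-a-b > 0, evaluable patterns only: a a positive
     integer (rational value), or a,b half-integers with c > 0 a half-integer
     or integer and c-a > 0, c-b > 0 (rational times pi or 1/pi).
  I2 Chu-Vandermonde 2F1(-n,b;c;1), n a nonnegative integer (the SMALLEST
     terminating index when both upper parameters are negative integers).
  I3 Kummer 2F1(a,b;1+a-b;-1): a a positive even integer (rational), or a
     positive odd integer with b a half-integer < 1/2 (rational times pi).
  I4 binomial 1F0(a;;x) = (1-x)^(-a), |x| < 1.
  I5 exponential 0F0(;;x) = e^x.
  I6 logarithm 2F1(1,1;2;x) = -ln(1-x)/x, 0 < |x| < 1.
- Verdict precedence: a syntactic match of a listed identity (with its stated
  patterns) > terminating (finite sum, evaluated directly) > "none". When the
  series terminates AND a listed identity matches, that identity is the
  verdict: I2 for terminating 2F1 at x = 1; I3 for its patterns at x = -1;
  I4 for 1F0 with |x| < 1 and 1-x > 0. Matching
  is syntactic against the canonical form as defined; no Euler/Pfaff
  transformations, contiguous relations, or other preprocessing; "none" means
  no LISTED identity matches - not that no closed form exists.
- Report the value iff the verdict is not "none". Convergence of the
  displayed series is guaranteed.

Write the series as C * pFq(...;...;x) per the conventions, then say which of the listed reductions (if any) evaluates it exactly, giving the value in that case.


With C = 2/9: the canonical form is 2F1(-4/3, 9/2; 5/2; 3/7). Verdict: none. A 2F1 with upper {-4/3, 9/2} fits none of I1-I6 at x = 3/7; the sum runs forever.

The tell: t_0 = 2/9 here, and the two geometric factors (C = 2/9, x = 3/7) combine into one argument.
Consecutive-term ratio: r(k) = (3/7) * (k-4/3) (k+9/2) / [(k+5/2) (k+1)] - poly over poly, x = (3/7) from leading terms; C = 2/9 at k = 0.


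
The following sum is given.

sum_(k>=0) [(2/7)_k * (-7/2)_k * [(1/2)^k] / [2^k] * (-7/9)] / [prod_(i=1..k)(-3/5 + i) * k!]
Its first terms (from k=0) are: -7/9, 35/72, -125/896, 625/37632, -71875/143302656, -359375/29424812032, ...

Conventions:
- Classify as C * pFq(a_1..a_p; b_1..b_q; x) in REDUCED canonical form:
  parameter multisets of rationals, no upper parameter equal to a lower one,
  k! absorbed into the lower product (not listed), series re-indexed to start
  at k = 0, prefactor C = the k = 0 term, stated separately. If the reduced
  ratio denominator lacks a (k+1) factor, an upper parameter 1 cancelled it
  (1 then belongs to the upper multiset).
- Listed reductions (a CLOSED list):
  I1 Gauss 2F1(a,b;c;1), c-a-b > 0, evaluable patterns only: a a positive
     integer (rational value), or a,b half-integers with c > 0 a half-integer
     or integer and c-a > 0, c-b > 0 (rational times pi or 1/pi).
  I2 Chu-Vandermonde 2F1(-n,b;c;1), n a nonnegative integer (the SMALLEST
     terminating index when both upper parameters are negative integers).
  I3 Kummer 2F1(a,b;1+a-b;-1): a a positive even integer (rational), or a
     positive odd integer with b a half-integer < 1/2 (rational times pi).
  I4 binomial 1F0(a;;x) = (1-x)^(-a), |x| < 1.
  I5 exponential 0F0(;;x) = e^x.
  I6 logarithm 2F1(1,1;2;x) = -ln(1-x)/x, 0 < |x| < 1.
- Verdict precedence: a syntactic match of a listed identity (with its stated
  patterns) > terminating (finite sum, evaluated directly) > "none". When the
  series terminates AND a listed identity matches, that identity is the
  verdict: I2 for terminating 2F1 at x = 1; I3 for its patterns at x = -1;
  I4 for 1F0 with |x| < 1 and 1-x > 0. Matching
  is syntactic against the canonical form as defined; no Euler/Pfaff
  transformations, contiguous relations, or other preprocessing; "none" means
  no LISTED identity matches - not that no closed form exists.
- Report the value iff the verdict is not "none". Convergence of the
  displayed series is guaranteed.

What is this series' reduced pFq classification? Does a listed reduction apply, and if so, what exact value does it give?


Prefactor -7/9, argument 1/4: 2F1 with upper {-7/2, 2/7} over lower {2/5}. Verdict: none. A 2F1 with upper {-7/2, 2/7} fits none of I1-I6 at x = 1/4; the sum runs forever.

The tell: t_0 = -7/9 here, and the two k-th powers (prefactor -7/9) combine into one argument.
Step ratio: r(k) = (1/4) * (k-7/2) (k+2/7) / [(k+2/5) (k+1)] ; factor over Q: parameters, x = (1/4), and C = -7/9.


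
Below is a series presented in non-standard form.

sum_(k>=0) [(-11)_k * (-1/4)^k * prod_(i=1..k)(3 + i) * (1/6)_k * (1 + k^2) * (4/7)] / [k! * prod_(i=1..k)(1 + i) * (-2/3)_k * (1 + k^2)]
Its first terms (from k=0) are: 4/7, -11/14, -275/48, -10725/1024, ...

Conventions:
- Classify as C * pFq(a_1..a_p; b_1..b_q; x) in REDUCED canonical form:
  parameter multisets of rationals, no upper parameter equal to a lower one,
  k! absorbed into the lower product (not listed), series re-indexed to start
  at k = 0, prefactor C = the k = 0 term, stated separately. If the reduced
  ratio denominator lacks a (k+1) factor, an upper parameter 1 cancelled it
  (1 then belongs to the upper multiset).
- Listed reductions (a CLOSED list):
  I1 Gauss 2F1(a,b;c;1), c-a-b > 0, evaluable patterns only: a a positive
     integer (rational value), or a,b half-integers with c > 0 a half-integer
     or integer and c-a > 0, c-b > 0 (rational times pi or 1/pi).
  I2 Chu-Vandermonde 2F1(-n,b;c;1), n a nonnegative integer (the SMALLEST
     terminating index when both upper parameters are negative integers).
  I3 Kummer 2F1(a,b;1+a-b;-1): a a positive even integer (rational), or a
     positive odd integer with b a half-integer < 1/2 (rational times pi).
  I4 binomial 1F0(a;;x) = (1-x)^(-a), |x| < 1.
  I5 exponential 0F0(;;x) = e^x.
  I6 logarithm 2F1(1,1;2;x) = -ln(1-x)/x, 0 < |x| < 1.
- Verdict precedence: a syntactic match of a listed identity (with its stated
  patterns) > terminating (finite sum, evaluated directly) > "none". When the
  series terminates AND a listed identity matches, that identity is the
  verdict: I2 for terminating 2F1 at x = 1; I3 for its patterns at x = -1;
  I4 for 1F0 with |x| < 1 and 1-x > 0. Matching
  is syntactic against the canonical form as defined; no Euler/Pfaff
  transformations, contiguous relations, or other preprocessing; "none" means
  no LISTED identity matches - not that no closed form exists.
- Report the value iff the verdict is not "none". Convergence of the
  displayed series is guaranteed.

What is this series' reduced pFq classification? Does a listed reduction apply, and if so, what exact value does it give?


The series (x = -1/4) is 3F2: upper {-11, 1/6, 4}, lower {-2/3, 2}, prefactor 4/7. Verdict: terminating. (-11)_k vanishes past k = 11, leaving a 12-term sum, computed directly. Exact value: -1080005854938363/30786325577728.

The tell: with t_0 = 4/7, the running product (C = 4/7, x = -1/4) telescopes to a rising factorial.
Ratio: r(k) = (-1/4) * (k-11) (k+1/6) (k+4) / [(k-2/3) (k+2) (k+1)] - poly over poly, x = (-1/4) from leading terms; C = 4/7 at k = 0.


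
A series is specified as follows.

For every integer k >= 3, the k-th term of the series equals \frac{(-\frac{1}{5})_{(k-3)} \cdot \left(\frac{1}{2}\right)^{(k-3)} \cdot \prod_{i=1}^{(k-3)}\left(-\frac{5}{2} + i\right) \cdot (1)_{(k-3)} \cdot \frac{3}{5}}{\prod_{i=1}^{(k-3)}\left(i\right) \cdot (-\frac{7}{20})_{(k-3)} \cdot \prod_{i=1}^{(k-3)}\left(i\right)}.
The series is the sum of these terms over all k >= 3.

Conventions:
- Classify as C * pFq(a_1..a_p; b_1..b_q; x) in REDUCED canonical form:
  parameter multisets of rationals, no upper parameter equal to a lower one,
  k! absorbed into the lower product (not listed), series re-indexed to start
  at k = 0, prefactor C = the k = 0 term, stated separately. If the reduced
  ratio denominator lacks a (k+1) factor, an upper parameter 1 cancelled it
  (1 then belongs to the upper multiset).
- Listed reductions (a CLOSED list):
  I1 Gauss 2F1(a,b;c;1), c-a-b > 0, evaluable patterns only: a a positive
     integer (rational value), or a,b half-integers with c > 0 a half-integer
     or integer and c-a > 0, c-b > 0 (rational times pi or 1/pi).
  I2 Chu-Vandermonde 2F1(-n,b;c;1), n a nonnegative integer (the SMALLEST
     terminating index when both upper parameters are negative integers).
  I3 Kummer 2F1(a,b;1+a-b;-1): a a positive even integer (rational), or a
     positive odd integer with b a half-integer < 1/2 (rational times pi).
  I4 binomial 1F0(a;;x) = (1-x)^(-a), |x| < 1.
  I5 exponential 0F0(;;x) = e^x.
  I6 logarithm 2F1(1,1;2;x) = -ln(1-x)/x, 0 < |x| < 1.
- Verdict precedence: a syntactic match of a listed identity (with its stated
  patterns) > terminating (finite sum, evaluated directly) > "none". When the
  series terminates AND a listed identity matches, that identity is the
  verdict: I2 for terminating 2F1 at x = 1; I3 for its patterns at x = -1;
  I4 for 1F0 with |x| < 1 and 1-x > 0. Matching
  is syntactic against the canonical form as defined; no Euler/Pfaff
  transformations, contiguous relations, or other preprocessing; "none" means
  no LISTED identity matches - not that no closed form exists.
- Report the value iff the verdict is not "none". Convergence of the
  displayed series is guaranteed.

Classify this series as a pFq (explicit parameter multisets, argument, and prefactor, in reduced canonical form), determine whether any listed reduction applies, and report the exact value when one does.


x = \frac{1}{2} here; the reduced form reads 2F1, upper {-\frac{3}{2}, -\frac{1}{5}}, lower {-\frac{7}{20}}, C = \frac{3}{5}. Verdict: none - this 2F1 at x = \frac{1}{2} matches no listed pattern, and upper {-\frac{3}{2}, -\frac{1}{5}} holds no stopper.

First insight: t_0 = \frac{3}{5} here, and the lower running product (C = 3/5) is a rising factorial.
Term ratio: r(k) = \frac{1}{2} * (k-\frac{3}{2}) (k-\frac{1}{5}) / [(k-\frac{7}{20}) (k+1)] - rational in k. x = \frac{1}{2}; t_0 = \frac{3}{5}; negate the roots.


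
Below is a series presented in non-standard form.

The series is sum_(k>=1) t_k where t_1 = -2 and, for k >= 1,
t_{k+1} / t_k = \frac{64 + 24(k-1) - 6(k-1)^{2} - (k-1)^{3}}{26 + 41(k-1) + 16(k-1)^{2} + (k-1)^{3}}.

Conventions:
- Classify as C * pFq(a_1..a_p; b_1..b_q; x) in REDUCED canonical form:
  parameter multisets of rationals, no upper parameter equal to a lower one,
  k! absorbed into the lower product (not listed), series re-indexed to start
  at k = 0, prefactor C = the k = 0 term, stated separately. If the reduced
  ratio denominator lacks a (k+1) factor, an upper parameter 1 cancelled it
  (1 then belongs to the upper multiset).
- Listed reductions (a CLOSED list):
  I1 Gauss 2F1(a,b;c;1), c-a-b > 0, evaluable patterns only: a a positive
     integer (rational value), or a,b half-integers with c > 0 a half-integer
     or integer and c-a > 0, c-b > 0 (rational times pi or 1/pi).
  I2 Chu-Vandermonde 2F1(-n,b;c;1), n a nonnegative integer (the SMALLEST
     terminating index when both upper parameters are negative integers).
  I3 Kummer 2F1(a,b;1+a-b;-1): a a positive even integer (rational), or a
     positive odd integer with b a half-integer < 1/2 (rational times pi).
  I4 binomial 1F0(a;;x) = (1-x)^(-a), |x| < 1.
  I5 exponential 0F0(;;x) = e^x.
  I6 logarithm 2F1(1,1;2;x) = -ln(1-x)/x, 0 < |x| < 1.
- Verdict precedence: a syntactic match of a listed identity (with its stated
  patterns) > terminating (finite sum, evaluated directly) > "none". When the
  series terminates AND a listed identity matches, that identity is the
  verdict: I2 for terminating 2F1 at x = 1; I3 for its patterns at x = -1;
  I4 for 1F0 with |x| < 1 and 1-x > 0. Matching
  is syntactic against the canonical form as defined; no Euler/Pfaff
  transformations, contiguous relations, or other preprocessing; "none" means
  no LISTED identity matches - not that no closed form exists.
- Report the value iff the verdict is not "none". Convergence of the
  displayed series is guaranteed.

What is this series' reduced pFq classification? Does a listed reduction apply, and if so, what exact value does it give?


This is -2 * 2F1(-4, 8; 13; -1) in reduced canonical form. Verdict: Kummer's theorem (I3) applies (x = -1; c = 13 equals 1+a-b for upper {-4, 8}: listed pattern). Hence: -\frac{99}{7}.

The tell: with t_0 = -2, roots of the ratio polynomials (C = -2) are the negated parameters.
Step ratio: r(k) = -1 * (k-4) (k+8) / [(k+13) (k+1)] - rational in k, leading ratio -1; with t_0 = -2, classification follows.


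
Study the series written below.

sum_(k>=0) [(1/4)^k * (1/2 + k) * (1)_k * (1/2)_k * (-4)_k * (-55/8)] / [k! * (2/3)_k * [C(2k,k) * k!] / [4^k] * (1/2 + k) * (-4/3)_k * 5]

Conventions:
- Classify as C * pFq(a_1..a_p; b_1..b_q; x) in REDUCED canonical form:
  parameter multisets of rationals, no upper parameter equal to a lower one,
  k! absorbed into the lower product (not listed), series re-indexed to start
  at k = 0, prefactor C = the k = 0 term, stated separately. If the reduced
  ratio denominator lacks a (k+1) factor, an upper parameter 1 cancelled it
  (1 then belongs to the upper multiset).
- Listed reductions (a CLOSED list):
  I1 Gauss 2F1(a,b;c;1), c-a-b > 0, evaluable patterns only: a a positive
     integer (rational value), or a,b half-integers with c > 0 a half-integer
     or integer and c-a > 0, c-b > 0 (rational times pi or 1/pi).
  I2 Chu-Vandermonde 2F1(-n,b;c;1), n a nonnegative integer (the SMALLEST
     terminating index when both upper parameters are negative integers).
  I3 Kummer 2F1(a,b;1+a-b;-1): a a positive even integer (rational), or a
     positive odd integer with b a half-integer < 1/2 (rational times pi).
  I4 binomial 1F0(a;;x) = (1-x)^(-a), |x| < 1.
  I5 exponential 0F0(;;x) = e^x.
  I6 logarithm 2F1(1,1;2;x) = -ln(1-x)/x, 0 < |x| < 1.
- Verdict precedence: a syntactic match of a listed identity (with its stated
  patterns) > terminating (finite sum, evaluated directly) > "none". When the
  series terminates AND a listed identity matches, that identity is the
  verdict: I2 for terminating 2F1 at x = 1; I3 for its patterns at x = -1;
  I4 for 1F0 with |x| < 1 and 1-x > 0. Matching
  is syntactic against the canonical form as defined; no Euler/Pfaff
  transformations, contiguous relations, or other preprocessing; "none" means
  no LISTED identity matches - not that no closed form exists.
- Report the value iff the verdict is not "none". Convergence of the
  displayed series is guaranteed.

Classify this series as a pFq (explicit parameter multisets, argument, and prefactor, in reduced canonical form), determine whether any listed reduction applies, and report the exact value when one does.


The series (x = 1/4) is 2F2: upper {-4, 1}, lower {-4/3, 2/3}, prefactor -11/8. Verdict: terminating - the sum ends at index 4 because -4 is a negative integer; exact evaluation follows. Its exact value is -3642863/819200.

Key step: with t_0 = -11/8, striking the common factor k + 1/2 reduces the term (prefactor -11/8).
Term ratio: r(k) = (1/4) * (k-4) (k+1) / [(k-4/3) (k+2/3) (k+1)] - poly over poly, x = (1/4) from leading terms; C = -11/8 at k = 0.


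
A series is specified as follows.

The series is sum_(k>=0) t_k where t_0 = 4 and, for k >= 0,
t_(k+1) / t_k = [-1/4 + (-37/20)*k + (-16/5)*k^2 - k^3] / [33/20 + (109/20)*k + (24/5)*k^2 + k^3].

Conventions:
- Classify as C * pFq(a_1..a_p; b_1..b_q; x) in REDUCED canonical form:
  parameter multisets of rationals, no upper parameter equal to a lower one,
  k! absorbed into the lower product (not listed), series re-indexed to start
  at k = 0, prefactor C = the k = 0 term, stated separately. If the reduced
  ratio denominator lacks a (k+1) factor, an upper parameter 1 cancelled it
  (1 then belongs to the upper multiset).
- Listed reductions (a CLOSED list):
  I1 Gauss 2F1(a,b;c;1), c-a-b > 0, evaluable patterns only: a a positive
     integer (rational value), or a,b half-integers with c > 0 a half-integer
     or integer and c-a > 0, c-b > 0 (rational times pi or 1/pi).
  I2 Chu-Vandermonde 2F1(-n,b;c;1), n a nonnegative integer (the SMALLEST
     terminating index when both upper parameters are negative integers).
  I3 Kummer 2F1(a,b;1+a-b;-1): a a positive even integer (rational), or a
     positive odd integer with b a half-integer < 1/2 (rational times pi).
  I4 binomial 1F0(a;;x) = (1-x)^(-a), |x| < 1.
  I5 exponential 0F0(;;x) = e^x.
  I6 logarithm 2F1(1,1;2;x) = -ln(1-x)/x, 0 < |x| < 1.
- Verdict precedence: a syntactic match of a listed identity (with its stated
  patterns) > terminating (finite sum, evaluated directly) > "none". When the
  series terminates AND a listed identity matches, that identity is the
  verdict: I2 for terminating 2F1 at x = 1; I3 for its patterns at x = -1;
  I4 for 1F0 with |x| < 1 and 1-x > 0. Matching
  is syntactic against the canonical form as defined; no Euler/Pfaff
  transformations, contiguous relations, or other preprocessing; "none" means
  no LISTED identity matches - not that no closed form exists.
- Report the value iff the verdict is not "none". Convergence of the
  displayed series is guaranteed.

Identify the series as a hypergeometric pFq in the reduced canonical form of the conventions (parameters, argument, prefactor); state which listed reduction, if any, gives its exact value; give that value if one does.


Reduced: x = -1, 2F1, upper = {1/5, 5/2}, lower = {33/10}, C = 4. Verdict: none - at argument -1 the multisets {1/5, 5/2} ; {33/10} match no listed identity.

First insight: with t_0 = 4, cancel k + 1/2 from the displayed ratio first; then C = 4, x = -1.
Adjacent-term ratio: r(k) = (-1) * (k+1/5) (k+5/2) / [(k+33/10) (k+1)] - rational; roots negated = parameters, x = (-1), C = 4.
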